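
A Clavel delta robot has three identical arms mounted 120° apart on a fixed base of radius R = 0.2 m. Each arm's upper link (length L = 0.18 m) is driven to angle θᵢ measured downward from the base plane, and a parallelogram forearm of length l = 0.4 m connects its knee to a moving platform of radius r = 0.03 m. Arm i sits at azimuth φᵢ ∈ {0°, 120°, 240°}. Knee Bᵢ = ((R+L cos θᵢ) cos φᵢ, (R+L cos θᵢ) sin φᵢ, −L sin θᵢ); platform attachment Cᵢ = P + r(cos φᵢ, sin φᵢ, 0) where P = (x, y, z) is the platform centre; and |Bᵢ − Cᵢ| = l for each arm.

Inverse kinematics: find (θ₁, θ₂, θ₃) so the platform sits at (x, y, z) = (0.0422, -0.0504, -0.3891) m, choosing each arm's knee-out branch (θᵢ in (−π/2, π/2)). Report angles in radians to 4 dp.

rotate P by −φ1: (0.0422, -0.0504, -0.3891)
  e−x'=0.1278;  (l²−L²−(e−x')²−y'²−z²)/2L = -0.1185
  √(A²+B²)=0.4096;  θ1 = -1.2534+1.8644 ≈ 0.6110
arm 2 (φ=120.0°): x'=-0.0647, y'=-0.0113
  e−x'=0.2347;  (l²−L²−(e−x')²−y'²−z²)/2L = -0.2195
  γ=atan2(-0.3891,0.2347)=-1.0279;  ψ=arccos(-0.4831)=2.0750;  θ2=γ+ψ≈1.0471
φ3=240.0° → target in arm frame (0.0225, 0.0617)
  A cos θ + B sin θ = C:  0.1475·cos θ + -0.3891·sin θ = -0.1371
  θ3 = atan2(B,A) + arccos(C/0.4161) = 0.6980

θ₁ = 0.6110, θ₂ = 1.0471, θ₃ = 0.6980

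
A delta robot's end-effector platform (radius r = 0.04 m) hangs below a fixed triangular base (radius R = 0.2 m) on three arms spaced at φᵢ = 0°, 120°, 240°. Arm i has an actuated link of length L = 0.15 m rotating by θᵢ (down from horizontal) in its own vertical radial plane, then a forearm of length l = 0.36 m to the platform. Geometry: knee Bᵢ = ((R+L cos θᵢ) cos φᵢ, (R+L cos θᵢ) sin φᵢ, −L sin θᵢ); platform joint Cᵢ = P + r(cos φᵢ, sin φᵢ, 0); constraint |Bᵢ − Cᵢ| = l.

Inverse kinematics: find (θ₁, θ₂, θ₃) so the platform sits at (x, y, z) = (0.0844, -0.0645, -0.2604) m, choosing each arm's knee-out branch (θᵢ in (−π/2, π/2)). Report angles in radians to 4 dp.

φ1=0.0° → target in arm frame (0.0844, -0.0645)
  e−x'=0.0756;  (l²−L²−(e−x')²−y'²−z²)/2L = 0.0981
  √(A²+B²)=0.2712;  θ1 = -1.2882+1.2008 ≈ -0.0875
φ2=120.0° → target in arm frame (-0.0981, -0.0408)
  A cos θ + B sin θ = C:  0.2581·cos θ + -0.2604·sin θ = -0.0966
  √(A²+B²)=0.3666;  θ2 = -0.7899+1.8374 ≈ 1.0474
rotate P by −φ3: (0.0137, 0.1053, -0.2604)
  e−x'=0.1463;  (l²−L²−(e−x')²−y'²−z²)/2L = 0.0226
  √(A²+B²)=0.2987;  θ3 = -1.0588+1.4951 ≈ 0.4363

θ₁ = -0.0875, θ₂ = 1.0474, θ₃ = 0.4363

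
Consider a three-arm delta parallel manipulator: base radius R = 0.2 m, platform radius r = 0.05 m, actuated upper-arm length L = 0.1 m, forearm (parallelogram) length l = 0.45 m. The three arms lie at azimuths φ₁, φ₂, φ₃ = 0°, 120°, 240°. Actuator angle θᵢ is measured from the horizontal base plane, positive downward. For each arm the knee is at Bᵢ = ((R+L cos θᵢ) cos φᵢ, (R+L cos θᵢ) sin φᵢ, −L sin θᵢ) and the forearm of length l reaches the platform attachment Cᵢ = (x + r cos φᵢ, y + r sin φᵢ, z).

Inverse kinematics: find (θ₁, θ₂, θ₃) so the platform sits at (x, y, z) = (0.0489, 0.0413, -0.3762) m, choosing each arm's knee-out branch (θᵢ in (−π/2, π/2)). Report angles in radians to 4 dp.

θ₁ = -0.2624, θ₂ = -0.0005, θ₃ = 0.4363

φ1=0.0° → target in arm frame (0.0489, 0.0413)
  A cos θ + B sin θ = C:  0.1011·cos θ + -0.3762·sin θ = 0.1952
  θ1 = atan2(B,A) + arccos(C/0.3895) = -0.2624
rotate P by −φ2: (0.0113, -0.0630, -0.3762)
  A=0.1387, B=-0.3762, C=(l²−L²−A²−y'²−z²)/(2L)=0.1389
  γ=atan2(-0.3762,0.1387)=-1.2176;  ψ=arccos(0.3463)=1.2171;  θ2=γ+ψ≈-0.0005
rotate P by −φ3: (-0.0602, 0.0217, -0.3762)
  e−x'=0.2102;  (l²−L²−(e−x')²−y'²−z²)/2L = 0.0316
  √(A²+B²)=0.4309;  θ3 = -1.0612+1.4975 ≈ 0.4363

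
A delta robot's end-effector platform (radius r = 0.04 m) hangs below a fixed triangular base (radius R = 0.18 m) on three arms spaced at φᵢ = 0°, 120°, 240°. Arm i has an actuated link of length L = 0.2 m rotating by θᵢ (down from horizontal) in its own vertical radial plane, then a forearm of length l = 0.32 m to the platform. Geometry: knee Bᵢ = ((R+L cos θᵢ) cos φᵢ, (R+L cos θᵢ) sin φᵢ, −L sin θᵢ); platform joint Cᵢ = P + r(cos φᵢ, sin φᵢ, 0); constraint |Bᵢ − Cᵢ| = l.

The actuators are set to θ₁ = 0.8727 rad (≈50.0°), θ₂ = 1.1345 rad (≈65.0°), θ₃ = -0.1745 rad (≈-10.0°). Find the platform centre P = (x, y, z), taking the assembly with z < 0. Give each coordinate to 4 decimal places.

S1 = (0.2686·cos0.0°, 0.2686·sin0.0°, -0.1532) = (0.2686, 0.0000, -0.1532)
S2 = (0.2245·cos120.0°, 0.2245·sin120.0°, -0.1813) = (-0.1123, 0.1944, -0.1813)
arm 3 at φ=240.0°: e+L cos θ3 = 0.3370;  S3 = (-0.1685, -0.2918, 0.0347)
eliminate P² terms by subtracting sphere 1 from 2 and 3
plane₁₂: -0.7616x+0.3889y+-0.0561z = -0.0123
Cramer: x(z) = -0.0003+0.1446z;  y(z) = -0.0323+0.4275z
quadratic in z: (1.2036)z²+(0.2010)z+(-0.0056)=0, √Δ=0.2594 → z ∈ {-0.1913, 0.0243}; z = -0.1913 (taking z<0)
x = -0.0280, y = -0.1141

(-0.0280, -0.1141, -0.1913)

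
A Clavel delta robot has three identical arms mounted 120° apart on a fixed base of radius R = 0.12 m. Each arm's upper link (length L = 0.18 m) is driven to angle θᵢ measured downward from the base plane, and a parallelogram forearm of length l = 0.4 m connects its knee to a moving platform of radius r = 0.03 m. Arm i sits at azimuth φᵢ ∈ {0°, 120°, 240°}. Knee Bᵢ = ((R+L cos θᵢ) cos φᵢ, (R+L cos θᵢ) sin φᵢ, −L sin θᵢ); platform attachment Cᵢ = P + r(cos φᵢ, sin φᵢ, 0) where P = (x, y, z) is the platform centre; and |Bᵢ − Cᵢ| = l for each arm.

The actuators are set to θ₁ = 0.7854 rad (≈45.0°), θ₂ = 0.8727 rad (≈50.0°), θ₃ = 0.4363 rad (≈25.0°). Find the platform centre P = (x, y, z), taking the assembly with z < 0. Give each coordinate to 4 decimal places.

(-0.0252, -0.0771, -0.4359)

arm 1 at φ=0.0°: e+L cos θ1 = 0.2173;  S1 = (0.2173, 0.0000, -0.1273)
φ2=120.0°: virtual centre (-0.1028, 0.1781, -0.1379), radius l
φ3=240.0°: virtual centre (-0.1266, -0.2192, -0.0761), radius l
|S₂|²−|S₁|² = -0.0021;  |S₃|²−|S₁|² = 0.0065
[-0.6403 0.3563 -0.0212]·P = -0.0021;  [-0.6877 -0.4384 0.1024]·P = 0.0065
det = 0.5257;  x = -0.0026+0.0517z,  y = -0.0106+0.1525z
sphere 1 gives Az²+Bz+C=0 with A=1.0259, B=0.2286, C=-0.0953;  B²−4AC=0.4434;  roots -0.4359, 0.2131;  negative root z = -0.4359
x = -0.0252, y = -0.0771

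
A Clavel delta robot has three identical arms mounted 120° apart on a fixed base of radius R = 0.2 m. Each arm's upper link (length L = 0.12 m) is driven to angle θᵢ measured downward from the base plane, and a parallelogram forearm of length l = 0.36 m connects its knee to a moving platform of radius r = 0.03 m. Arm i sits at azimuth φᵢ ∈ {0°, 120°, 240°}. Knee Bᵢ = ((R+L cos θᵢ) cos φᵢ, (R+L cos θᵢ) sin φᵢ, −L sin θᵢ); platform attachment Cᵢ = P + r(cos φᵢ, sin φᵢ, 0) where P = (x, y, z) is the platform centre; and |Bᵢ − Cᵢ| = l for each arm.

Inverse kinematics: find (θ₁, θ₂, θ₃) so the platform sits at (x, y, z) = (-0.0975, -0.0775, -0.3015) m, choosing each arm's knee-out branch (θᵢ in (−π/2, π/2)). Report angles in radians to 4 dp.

θ₁ = 1.3088, θ₂ = 0.8725, θ₃ = -0.0877

φ1=0.0° → target in arm frame (-0.0975, -0.0775)
  A=0.2675, B=-0.3015, C=(l²−L²−A²−y'²−z²)/(2L)=-0.2219
  θ1 = atan2(B,A) + arccos(C/0.4031) = 1.3088
rotate P by −φ2: (-0.0184, 0.1232, -0.3015)
  A=0.1884, B=-0.3015, C=(l²−L²−A²−y'²−z²)/(2L)=-0.1098
  γ=atan2(-0.3015,0.1884)=-1.0124;  ψ=arccos(-0.3089)=1.8849;  θ2=γ+ψ≈0.8725
φ3=240.0° → target in arm frame (0.1159, -0.0457)
  e−x'=0.0541;  (l²−L²−(e−x')²−y'²−z²)/2L = 0.0803
  γ=atan2(-0.3015,0.0541)=-1.3931;  ψ=arccos(0.2623)=1.3054;  θ3=γ+ψ≈-0.0877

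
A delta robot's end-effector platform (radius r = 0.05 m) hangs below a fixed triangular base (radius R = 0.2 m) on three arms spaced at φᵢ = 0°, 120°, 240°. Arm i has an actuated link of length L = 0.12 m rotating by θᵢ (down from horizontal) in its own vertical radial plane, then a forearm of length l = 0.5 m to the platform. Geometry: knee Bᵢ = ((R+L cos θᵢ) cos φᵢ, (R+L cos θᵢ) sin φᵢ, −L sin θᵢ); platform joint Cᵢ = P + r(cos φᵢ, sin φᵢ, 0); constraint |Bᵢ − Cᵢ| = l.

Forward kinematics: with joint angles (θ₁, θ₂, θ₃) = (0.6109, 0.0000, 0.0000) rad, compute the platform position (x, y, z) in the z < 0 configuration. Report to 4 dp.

(-0.0874, 0.0000, -0.4394)

S1 = (0.2483·cos0.0°, 0.2483·sin0.0°, -0.0688) = (0.2483, 0.0000, -0.0688)
arm 2 at φ=120.0°: ρ2 = 0.2700;  S2 = (-0.1350, 0.2338, 0.0000)
S3 = (0.2700·cos240.0°, 0.2700·sin240.0°, 0.0000) = (-0.1350, -0.2338, 0.0000)
|S₂|²−|S₁|² = 0.0065;  |S₃|²−|S₁|² = 0.0065
plane₁₂: -0.7666x+0.4677y+0.1377z = 0.0065
det = 0.7170;  x = -0.0085+0.1796z,  y = 0.0000+0.0000z
sphere 1 gives Az²+Bz+C=0 with A=1.0322, B=0.0454, C=-0.1793;  B²−4AC=0.7425;  roots -0.4394, 0.3954;  negative root z = -0.4394
x = -0.0874, y = 0.0000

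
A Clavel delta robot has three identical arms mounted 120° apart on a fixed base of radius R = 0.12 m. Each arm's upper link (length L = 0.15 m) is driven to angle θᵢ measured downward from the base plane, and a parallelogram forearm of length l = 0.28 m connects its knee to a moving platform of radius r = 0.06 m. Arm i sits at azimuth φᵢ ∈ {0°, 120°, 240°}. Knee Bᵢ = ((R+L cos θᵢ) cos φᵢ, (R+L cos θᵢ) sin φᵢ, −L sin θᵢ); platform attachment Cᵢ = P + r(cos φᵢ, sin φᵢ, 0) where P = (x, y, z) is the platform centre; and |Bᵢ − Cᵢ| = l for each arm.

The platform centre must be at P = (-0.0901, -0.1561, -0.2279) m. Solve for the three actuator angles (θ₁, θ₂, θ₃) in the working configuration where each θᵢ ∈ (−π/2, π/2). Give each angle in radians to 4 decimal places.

φ1=0.0° → target in arm frame (-0.0901, -0.1561)
  e−x'=0.1501;  (l²−L²−(e−x')²−y'²−z²)/2L = -0.1431
  √(A²+B²)=0.2729;  θ1 = -0.9884+2.1229 ≈ 1.1345
φ2=120.0° → target in arm frame (-0.0901, 0.1561)
  A=0.1501, B=-0.2279, C=(l²−L²−A²−y'²−z²)/(2L)=-0.1431
  γ=atan2(-0.2279,0.1501)=-0.9883;  ψ=arccos(-0.5245)=2.1229;  θ2=γ+ψ≈1.1346
arm 3 (φ=240.0°): x'=0.1802, y'=0.0000
  e−x'=-0.1202;  (l²−L²−(e−x')²−y'²−z²)/2L = -0.0350
  θ3 = atan2(B,A) + arccos(C/0.2577) = -0.3493

θ₁ = 1.1345, θ₂ = 1.1346, θ₃ = -0.3493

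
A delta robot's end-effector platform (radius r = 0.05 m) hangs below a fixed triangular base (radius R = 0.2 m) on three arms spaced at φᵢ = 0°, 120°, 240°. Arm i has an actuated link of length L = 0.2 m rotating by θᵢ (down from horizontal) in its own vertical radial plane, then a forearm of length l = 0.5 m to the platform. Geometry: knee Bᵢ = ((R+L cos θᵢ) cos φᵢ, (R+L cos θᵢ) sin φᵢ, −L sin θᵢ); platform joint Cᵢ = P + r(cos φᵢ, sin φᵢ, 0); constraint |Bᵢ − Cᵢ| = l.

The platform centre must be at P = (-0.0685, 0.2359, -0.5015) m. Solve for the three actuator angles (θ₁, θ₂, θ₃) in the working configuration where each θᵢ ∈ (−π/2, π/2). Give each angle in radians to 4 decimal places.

θ₁ = 1.1346, θ₂ = 0.0873, θ₃ = 1.3965

φ1=0.0° → target in arm frame (-0.0685, 0.2359)
  A cos θ + B sin θ = C:  0.2185·cos θ + -0.5015·sin θ = -0.3622
  θ1 = atan2(B,A) + arccos(C/0.5470) = 1.1346
arm 2 (φ=120.0°): x'=0.2385, y'=-0.0586
  A cos θ + B sin θ = C:  -0.0885·cos θ + -0.5015·sin θ = -0.1319
  θ2 = atan2(B,A) + arccos(C/0.5093) = 0.0873
φ3=240.0° → target in arm frame (-0.1700, -0.1773)
  e−x'=0.3200;  (l²−L²−(e−x')²−y'²−z²)/2L = -0.4384
  θ3 = atan2(B,A) + arccos(C/0.5949) = 1.3965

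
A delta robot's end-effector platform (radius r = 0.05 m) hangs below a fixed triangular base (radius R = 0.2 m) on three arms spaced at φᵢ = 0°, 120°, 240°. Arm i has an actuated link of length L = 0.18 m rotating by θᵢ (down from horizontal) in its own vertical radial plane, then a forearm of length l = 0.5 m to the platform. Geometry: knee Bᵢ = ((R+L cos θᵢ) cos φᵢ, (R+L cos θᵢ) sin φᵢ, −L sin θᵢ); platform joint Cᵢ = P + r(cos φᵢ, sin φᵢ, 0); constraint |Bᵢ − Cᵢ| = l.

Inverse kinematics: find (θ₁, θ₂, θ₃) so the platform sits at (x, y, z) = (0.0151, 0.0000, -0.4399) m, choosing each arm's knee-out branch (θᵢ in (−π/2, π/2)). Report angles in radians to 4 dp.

rotate P by −φ1: (0.0151, 0.0000, -0.4399)
  A=0.1349, B=-0.4399, C=(l²−L²−A²−y'²−z²)/(2L)=0.0164
  θ1 = atan2(B,A) + arccos(C/0.4601) = 0.2620
arm 2 (φ=120.0°): x'=-0.0075, y'=-0.0131
  A=0.1576, B=-0.4399, C=(l²−L²−A²−y'²−z²)/(2L)=-0.0025
  √(A²+B²)=0.4673;  θ2 = -1.2269+1.5762 ≈ 0.3493
φ3=240.0° → target in arm frame (-0.0076, 0.0131)
  A=0.1576, B=-0.4399, C=(l²−L²−A²−y'²−z²)/(2L)=-0.0025
  √(A²+B²)=0.4673;  θ3 = -1.2269+1.5762 ≈ 0.3493

θ₁ = 0.2620, θ₂ = 0.3493, θ₃ = 0.3493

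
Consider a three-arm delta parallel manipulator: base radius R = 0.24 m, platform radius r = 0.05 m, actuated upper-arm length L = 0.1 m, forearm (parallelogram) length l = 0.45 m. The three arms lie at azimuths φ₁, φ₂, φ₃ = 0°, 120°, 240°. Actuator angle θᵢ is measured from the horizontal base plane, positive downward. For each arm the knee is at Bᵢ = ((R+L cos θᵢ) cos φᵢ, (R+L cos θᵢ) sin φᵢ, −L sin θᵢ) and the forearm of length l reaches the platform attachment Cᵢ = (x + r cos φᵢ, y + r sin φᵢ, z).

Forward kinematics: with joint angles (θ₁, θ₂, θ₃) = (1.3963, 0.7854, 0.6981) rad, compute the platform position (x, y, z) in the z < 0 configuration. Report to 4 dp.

φ1=0.0°: virtual centre (0.2074, 0.0000, -0.0985), radius l
arm 2 at φ=120.0°: ρ2 = 0.2607;  centre 2 = (-0.1304, 0.2258, -0.0707)
φ3=240.0°: virtual centre (-0.1333, -0.2309, -0.0643), radius l
subtract pairs → two planes through P
linear system: -0.6754x+0.4516y = 0.0203−0.0555z; -0.6813x+-0.4618y = 0.0225−0.0684z
Cramer: x(z) = -0.0315+0.0913z;  y(z) = -0.0022+0.0135z
quadratic in z: (1.0085)z²+(0.1533)z+(-0.1357)=0, √Δ=0.7557 → z ∈ {-0.4507, 0.2986}; z = -0.4507 (taking z<0)
x = -0.0726, y = -0.0083

(-0.0726, -0.0083, -0.4507)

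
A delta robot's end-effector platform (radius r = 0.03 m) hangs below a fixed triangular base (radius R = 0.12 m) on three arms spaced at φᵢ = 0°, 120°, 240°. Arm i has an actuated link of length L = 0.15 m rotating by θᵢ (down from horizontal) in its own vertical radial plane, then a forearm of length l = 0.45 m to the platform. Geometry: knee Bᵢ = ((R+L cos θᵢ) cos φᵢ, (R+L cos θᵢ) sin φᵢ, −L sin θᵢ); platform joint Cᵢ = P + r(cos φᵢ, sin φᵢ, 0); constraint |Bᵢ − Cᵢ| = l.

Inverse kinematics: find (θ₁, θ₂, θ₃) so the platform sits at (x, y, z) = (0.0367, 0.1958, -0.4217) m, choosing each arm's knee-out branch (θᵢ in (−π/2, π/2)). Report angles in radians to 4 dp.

θ₁ = 0.4366, θ₂ = 0.0002, θ₃ = 1.1346

rotate P by −φ1: (0.0367, 0.1958, -0.4217)
  A=0.0533, B=-0.4217, C=(l²−L²−A²−y'²−z²)/(2L)=-0.1300
  θ1 = atan2(B,A) + arccos(C/0.4251) = 0.4366
arm 2 (φ=120.0°): x'=0.1512, y'=-0.1297
  A=-0.0612, B=-0.4217, C=(l²−L²−A²−y'²−z²)/(2L)=-0.0613
  √(A²+B²)=0.4261;  θ2 = -1.7150+1.7152 ≈ 0.0002
φ3=240.0° → target in arm frame (-0.1879, -0.0661)
  e−x'=0.2779;  (l²−L²−(e−x')²−y'²−z²)/2L = -0.2648
  √(A²+B²)=0.5050;  θ3 = -0.9881+2.1227 ≈ 1.1346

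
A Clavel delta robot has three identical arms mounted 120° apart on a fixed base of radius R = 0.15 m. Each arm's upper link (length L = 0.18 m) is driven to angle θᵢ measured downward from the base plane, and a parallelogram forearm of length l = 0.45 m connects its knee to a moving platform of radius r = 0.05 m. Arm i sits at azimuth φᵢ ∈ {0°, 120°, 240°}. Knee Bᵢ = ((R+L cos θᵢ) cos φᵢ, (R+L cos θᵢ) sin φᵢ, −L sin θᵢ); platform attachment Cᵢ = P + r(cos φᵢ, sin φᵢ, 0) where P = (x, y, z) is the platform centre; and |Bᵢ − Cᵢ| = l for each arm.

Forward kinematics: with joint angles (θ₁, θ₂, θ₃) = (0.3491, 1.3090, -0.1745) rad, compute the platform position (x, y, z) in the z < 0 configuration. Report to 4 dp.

φ1=0.0°: virtual centre (0.2691, 0.0000, -0.0616), radius l
centre 2 = (0.1466·cos120.0°, 0.1466·sin120.0°, -0.1739) = (-0.0733, 0.1269, -0.1739)
arm 3 at φ=240.0°: ρ3 = 0.2773;  centre 3 = (-0.1386, -0.2401, 0.0313)
|centre ₂|²−|centre ₁|² = -0.0245;  |centre ₃|²−|centre ₁|² = 0.0016
plane₁₂: -0.6849x+0.2539y+-0.2246z = -0.0245
det = 0.5360;  x = 0.0212+-0.1133z,  y = -0.0394+0.5790z
quadratic in z: (1.3480)z²+(0.1337)z+(-0.1357)=0, √Δ=0.8657 → z ∈ {-0.3707, 0.2715}; z = -0.3707 (taking z<0)
x = 0.0632, y = -0.2540

(0.0632, -0.2540, -0.3707)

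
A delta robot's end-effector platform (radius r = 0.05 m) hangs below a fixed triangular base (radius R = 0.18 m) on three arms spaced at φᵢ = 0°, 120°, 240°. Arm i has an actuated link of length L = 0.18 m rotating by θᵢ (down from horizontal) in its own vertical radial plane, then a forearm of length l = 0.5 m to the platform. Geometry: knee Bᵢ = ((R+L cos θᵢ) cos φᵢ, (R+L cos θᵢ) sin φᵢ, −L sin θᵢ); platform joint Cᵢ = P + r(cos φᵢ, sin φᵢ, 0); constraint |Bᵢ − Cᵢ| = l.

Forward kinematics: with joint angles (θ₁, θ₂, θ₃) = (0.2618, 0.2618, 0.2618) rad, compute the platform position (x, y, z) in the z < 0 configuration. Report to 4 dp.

(0.0000, 0.0000, -0.4437)

φ1=0.0°: virtual centre (0.3039, 0.0000, -0.0466), radius l
φ2=120.0°: virtual centre (-0.1519, 0.2632, -0.0466), radius l
φ3=240.0°: virtual centre (-0.1519, -0.2632, -0.0466), radius l
subtract pairs → two planes through P
[-0.9116 0.5263 0.0000]·P = 0.0000;  [-0.9116 -0.5263 0.0000]·P = 0.0000
det = 0.9596;  x = 0.0000+0.0000z,  y = 0.0000+0.0000z
sphere 1 gives Az²+Bz+C=0 with A=1.0000, B=0.0932, C=-0.1555;  B²−4AC=0.6307;  roots -0.4437, 0.3505;  negative root z = -0.4437
x = 0.0000, y = 0.0000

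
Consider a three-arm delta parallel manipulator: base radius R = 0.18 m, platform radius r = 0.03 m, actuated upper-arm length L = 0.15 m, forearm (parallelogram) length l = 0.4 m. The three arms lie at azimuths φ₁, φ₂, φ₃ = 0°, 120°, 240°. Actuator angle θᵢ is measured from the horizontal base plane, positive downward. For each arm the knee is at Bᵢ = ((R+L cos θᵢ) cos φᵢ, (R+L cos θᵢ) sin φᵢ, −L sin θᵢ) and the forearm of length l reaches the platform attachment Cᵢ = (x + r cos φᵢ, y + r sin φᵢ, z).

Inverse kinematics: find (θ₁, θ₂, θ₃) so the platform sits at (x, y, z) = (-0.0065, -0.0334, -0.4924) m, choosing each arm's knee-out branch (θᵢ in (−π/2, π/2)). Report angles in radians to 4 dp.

θ₁ = 1.3094, θ₂ = 1.3962, θ₃ = 1.1347

φ1=0.0° → target in arm frame (-0.0065, -0.0334)
  A cos θ + B sin θ = C:  0.1565·cos θ + -0.4924·sin θ = -0.4352
  γ=atan2(-0.4924,0.1565)=-1.2631;  ψ=arccos(-0.8423)=2.5724;  θ1=γ+ψ≈1.3094
rotate P by −φ2: (-0.0257, 0.0223, -0.4924)
  e−x'=0.1757;  (l²−L²−(e−x')²−y'²−z²)/2L = -0.4544
  √(A²+B²)=0.5228;  θ2 = -1.2281+2.6243 ≈ 1.3962
arm 3 (φ=240.0°): x'=0.0322, y'=0.0111
  A cos θ + B sin θ = C:  0.1178·cos θ + -0.4924·sin θ = -0.3965
  √(A²+B²)=0.5063;  θ3 = -1.3359+2.4706 ≈ 1.1347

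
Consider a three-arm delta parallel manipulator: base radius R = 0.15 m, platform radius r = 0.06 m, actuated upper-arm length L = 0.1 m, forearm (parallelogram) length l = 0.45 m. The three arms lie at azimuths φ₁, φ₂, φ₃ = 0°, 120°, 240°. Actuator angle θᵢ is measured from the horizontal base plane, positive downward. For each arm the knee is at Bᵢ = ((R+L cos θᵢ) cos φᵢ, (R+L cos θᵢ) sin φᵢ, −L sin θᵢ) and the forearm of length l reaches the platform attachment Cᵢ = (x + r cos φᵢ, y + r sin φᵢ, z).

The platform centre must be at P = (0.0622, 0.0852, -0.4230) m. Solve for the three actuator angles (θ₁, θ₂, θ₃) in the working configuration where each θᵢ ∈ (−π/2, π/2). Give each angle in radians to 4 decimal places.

θ₁ = 0.0002, θ₂ = 0.0876, θ₃ = 0.6983

rotate P by −φ1: (0.0622, 0.0852, -0.4230)
  e−x'=0.0278;  (l²−L²−(e−x')²−y'²−z²)/2L = 0.0277
  √(A²+B²)=0.4239;  θ1 = -1.5052+1.5054 ≈ 0.0002
rotate P by −φ2: (0.0427, -0.0965, -0.4230)
  A=0.0473, B=-0.4230, C=(l²−L²−A²−y'²−z²)/(2L)=0.0101
  θ2 = atan2(B,A) + arccos(C/0.4256) = 0.0876
arm 3 (φ=240.0°): x'=-0.1049, y'=0.0113
  A=0.1949, B=-0.4230, C=(l²−L²−A²−y'²−z²)/(2L)=-0.1227
  √(A²+B²)=0.4657;  θ3 = -1.1391+1.8374 ≈ 0.6983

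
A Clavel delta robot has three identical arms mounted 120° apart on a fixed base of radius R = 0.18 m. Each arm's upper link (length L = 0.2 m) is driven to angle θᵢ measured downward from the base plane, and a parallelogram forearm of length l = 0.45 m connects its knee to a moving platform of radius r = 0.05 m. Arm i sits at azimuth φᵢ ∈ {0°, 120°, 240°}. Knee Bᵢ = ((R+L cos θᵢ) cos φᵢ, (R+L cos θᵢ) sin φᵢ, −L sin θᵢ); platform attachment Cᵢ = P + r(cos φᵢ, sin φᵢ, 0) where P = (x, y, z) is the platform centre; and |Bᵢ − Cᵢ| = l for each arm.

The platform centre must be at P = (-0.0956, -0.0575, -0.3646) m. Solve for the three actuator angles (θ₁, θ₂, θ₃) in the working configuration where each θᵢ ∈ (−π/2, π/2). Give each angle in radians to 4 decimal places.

θ₁ = 0.6982, θ₂ = 0.3493, θ₃ = -0.0871

arm 1 (φ=0.0°): x'=-0.0956, y'=-0.0575
  A cos θ + B sin θ = C:  0.2256·cos θ + -0.3646·sin θ = -0.0616
  √(A²+B²)=0.4288;  θ1 = -1.0167+1.7149 ≈ 0.6982
φ2=120.0° → target in arm frame (-0.0020, 0.1115)
  e−x'=0.1320;  (l²−L²−(e−x')²−y'²−z²)/2L = -0.0007
  √(A²+B²)=0.3878;  θ2 = -1.2234+1.5727 ≈ 0.3493
φ3=240.0° → target in arm frame (0.0976, -0.0540)
  e−x'=0.0324;  (l²−L²−(e−x')²−y'²−z²)/2L = 0.0640
  γ=atan2(-0.3646,0.0324)=-1.4822;  ψ=arccos(0.1748)=1.3951;  θ3=γ+ψ≈-0.0871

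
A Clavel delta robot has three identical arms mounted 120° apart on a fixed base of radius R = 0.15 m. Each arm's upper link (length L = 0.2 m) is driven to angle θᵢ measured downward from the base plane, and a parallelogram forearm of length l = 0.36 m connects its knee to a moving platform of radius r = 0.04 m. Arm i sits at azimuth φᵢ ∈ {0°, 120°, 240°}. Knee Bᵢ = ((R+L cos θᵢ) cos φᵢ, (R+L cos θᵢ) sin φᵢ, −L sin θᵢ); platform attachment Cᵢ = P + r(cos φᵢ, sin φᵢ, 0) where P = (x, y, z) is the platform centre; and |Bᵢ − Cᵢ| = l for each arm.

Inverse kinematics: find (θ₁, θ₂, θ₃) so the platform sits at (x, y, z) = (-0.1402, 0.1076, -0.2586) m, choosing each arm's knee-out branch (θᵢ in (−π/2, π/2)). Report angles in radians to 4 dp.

arm 1 (φ=0.0°): x'=-0.1402, y'=0.1076
  e−x'=0.2502;  (l²−L²−(e−x')²−y'²−z²)/2L = -0.1286
  √(A²+B²)=0.3598;  θ1 = -0.8019+1.9364 ≈ 1.1345
φ2=120.0° → target in arm frame (0.1633, 0.0676)
  A cos θ + B sin θ = C:  -0.0533·cos θ + -0.2586·sin θ = 0.0383
  γ=atan2(-0.2586,-0.0533)=-1.7740;  ψ=arccos(0.1450)=1.4253;  θ2=γ+ψ≈-0.3487
φ3=240.0° → target in arm frame (-0.0231, -0.1752)
  e−x'=0.1331;  (l²−L²−(e−x')²−y'²−z²)/2L = -0.0642
  θ3 = atan2(B,A) + arccos(C/0.2908) = 0.6979

θ₁ = 1.1345, θ₂ = -0.3487, θ₃ = 0.6979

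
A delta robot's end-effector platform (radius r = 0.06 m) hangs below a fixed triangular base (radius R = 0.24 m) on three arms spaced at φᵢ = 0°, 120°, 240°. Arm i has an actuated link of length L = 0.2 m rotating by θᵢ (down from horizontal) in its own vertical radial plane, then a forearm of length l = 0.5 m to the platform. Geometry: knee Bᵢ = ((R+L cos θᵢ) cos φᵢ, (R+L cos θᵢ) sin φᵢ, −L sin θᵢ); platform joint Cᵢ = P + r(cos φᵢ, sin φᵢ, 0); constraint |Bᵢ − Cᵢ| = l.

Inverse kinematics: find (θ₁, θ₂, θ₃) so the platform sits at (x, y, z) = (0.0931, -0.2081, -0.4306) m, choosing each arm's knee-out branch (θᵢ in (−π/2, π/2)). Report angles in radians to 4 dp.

rotate P by −φ1: (0.0931, -0.2081, -0.4306)
  A=0.0869, B=-0.4306, C=(l²−L²−A²−y'²−z²)/(2L)=-0.0657
  γ=atan2(-0.4306,0.0869)=-1.3717;  ψ=arccos(-0.1495)=1.7209;  θ1=γ+ψ≈0.3492
rotate P by −φ2: (-0.2268, 0.0234, -0.4306)
  A=0.4068, B=-0.4306, C=(l²−L²−A²−y'²−z²)/(2L)=-0.3536
  θ2 = atan2(B,A) + arccos(C/0.5923) = 1.3966
rotate P by −φ3: (0.1337, 0.1847, -0.4306)
  e−x'=0.0463;  (l²−L²−(e−x')²−y'²−z²)/2L = -0.0292
  γ=atan2(-0.4306,0.0463)=-1.4636;  ψ=arccos(-0.0674)=1.6382;  θ3=γ+ψ≈0.1746

θ₁ = 0.3492, θ₂ = 1.3966, θ₃ = 0.1746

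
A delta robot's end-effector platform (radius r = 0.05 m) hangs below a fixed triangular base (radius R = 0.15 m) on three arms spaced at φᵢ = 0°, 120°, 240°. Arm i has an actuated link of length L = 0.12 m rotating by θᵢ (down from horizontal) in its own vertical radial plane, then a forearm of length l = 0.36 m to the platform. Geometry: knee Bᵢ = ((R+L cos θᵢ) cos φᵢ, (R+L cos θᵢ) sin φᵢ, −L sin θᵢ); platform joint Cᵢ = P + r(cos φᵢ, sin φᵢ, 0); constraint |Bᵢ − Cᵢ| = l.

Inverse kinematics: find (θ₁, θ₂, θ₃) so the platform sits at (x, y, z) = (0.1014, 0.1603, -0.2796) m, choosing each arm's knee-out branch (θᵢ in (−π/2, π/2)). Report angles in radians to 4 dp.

rotate P by −φ1: (0.1014, 0.1603, -0.2796)
  A=-0.0014, B=-0.2796, C=(l²−L²−A²−y'²−z²)/(2L)=0.0472
  √(A²+B²)=0.2796;  θ1 = -1.5758+1.4012 ≈ -0.1746
φ2=120.0° → target in arm frame (0.0881, -0.1680)
  A cos θ + B sin θ = C:  0.0119·cos θ + -0.2796·sin θ = 0.0361
  √(A²+B²)=0.2799;  θ2 = -1.5283+1.4413 ≈ -0.0870
φ3=240.0° → target in arm frame (-0.1895, 0.0077)
  e−x'=0.2895;  (l²−L²−(e−x')²−y'²−z²)/2L = -0.1952
  γ=atan2(-0.2796,0.2895)=-0.7680;  ψ=arccos(-0.4851)=2.0773;  θ3=γ+ψ≈1.3093

θ₁ = -0.1746, θ₂ = -0.0870, θ₃ = 1.3093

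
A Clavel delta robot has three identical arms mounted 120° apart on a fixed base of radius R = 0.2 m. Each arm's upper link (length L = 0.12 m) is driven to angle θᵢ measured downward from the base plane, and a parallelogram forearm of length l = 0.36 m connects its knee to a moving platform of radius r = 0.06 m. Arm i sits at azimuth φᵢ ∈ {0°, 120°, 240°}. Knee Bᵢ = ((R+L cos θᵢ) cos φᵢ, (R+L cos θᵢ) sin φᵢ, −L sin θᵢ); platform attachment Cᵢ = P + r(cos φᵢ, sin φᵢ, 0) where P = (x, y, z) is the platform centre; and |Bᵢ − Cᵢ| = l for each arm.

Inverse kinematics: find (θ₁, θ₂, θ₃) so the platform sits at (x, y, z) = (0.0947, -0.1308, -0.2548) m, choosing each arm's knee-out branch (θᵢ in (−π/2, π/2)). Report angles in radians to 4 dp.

arm 1 (φ=0.0°): x'=0.0947, y'=-0.1308
  e−x'=0.0453;  (l²−L²−(e−x')²−y'²−z²)/2L = 0.1297
  θ1 = atan2(B,A) + arccos(C/0.2588) = -0.3488
φ2=120.0° → target in arm frame (-0.1606, -0.0166)
  A cos θ + B sin θ = C:  0.3006·cos θ + -0.2548·sin θ = -0.1682
  √(A²+B²)=0.3941;  θ2 = -0.7031+2.0118 ≈ 1.3088
φ3=240.0° → target in arm frame (0.0659, 0.1474)
  A=0.0741, B=-0.2548, C=(l²−L²−A²−y'²−z²)/(2L)=0.0961
  √(A²+B²)=0.2653;  θ3 = -1.2879+1.2003 ≈ -0.0876

θ₁ = -0.3488, θ₂ = 1.3088, θ₃ = -0.0876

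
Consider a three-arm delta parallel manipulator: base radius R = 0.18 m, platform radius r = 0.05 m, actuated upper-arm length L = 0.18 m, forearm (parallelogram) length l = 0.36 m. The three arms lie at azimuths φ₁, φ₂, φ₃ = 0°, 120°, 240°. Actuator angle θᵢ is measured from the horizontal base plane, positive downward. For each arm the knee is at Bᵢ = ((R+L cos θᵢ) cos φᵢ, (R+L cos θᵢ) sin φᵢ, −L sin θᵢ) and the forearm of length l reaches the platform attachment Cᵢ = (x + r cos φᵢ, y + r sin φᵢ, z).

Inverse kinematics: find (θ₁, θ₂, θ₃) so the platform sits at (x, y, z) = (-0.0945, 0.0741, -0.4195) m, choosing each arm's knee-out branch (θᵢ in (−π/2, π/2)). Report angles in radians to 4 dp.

θ₁ = 1.3961, θ₂ = 0.6108, θ₃ = 1.1343

φ1=0.0° → target in arm frame (-0.0945, 0.0741)
  e−x'=0.2245;  (l²−L²−(e−x')²−y'²−z²)/2L = -0.3741
  γ=atan2(-0.4195,0.2245)=-1.0794;  ψ=arccos(-0.7862)=2.4755;  θ1=γ+ψ≈1.3961
arm 2 (φ=120.0°): x'=0.1114, y'=0.0448
  e−x'=0.0186;  (l²−L²−(e−x')²−y'²−z²)/2L = -0.2254
  θ2 = atan2(B,A) + arccos(C/0.4199) = 0.6108
rotate P by −φ3: (-0.0169, -0.1189, -0.4195)
  e−x'=0.1469;  (l²−L²−(e−x')²−y'²−z²)/2L = -0.3181
  √(A²+B²)=0.4445;  θ3 = -1.2339+2.3682 ≈ 1.1343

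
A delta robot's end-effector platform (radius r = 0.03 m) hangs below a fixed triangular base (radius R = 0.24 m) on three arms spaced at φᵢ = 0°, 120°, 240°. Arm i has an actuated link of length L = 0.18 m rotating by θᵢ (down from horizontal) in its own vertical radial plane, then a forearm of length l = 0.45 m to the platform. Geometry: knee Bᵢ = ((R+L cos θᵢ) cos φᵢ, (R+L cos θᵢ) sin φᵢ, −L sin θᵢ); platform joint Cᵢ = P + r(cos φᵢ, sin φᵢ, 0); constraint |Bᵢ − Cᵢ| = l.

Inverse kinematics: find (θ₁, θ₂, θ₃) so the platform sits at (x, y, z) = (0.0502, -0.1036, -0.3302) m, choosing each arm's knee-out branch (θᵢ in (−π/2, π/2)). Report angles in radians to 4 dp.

arm 1 (φ=0.0°): x'=0.0502, y'=-0.1036
  e−x'=0.1598;  (l²−L²−(e−x')²−y'²−z²)/2L = 0.0689
  θ1 = atan2(B,A) + arccos(C/0.3668) = 0.2618
arm 2 (φ=120.0°): x'=-0.1148, y'=0.0083
  e−x'=0.3248;  (l²−L²−(e−x')²−y'²−z²)/2L = -0.1236
  γ=atan2(-0.3302,0.3248)=-0.7936;  ψ=arccos(-0.2669)=1.8410;  θ2=γ+ψ≈1.0474
φ3=240.0° → target in arm frame (0.0646, 0.0953)
  e−x'=0.1454;  (l²−L²−(e−x')²−y'²−z²)/2L = 0.0857
  √(A²+B²)=0.3608;  θ3 = -1.1561+1.3309 ≈ 0.1749

θ₁ = 0.2618, θ₂ = 1.0474, θ₃ = 0.1749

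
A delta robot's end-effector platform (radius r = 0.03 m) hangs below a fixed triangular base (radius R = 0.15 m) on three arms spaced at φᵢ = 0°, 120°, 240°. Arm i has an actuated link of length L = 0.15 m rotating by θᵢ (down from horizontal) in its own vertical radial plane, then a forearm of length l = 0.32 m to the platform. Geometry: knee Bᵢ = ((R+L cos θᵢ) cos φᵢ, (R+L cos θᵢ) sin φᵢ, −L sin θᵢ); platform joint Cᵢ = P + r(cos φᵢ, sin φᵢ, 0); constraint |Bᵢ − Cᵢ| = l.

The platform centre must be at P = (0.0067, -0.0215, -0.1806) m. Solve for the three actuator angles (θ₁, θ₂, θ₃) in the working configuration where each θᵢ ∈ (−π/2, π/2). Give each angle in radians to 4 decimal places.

θ₁ = 0.0001, θ₂ = 0.2620, θ₃ = -0.0876

φ1=0.0° → target in arm frame (0.0067, -0.0215)
  A cos θ + B sin θ = C:  0.1133·cos θ + -0.1806·sin θ = 0.1133
  θ1 = atan2(B,A) + arccos(C/0.2132) = 0.0001
φ2=120.0° → target in arm frame (-0.0220, 0.0049)
  A=0.1420, B=-0.1806, C=(l²−L²−A²−y'²−z²)/(2L)=0.0903
  θ2 = atan2(B,A) + arccos(C/0.2297) = 0.2620
φ3=240.0° → target in arm frame (0.0153, 0.0166)
  A cos θ + B sin θ = C:  0.1047·cos θ + -0.1806·sin θ = 0.1201
  √(A²+B²)=0.2088;  θ3 = -1.0453+0.9576 ≈ -0.0876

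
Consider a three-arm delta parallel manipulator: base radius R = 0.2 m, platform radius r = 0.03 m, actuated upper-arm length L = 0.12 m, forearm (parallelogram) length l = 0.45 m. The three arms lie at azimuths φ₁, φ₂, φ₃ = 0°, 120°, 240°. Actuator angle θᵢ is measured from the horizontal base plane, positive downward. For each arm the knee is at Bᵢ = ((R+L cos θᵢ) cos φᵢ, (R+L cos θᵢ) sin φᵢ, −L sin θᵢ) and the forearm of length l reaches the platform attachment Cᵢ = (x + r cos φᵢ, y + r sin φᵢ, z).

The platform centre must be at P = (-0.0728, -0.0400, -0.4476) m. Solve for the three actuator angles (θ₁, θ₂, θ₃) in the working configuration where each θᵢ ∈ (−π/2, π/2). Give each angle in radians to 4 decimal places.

φ1=0.0° → target in arm frame (-0.0728, -0.0400)
  e−x'=0.2428;  (l²−L²−(e−x')²−y'²−z²)/2L = -0.3033
  θ1 = atan2(B,A) + arccos(C/0.5092) = 1.1351
φ2=120.0° → target in arm frame (0.0018, 0.0830)
  e−x'=0.1682;  (l²−L²−(e−x')²−y'²−z²)/2L = -0.1977
  γ=atan2(-0.4476,0.1682)=-1.2113;  ψ=arccos(-0.4134)=1.9970;  θ2=γ+ψ≈0.7858
arm 3 (φ=240.0°): x'=0.0710, y'=-0.0430
  e−x'=0.0990;  (l²−L²−(e−x')²−y'²−z²)/2L = -0.0995
  γ=atan2(-0.4476,0.0990)=-1.3532;  ψ=arccos(-0.2172)=1.7897;  θ3=γ+ψ≈0.4365

θ₁ = 1.1351, θ₂ = 0.7858, θ₃ = 0.4365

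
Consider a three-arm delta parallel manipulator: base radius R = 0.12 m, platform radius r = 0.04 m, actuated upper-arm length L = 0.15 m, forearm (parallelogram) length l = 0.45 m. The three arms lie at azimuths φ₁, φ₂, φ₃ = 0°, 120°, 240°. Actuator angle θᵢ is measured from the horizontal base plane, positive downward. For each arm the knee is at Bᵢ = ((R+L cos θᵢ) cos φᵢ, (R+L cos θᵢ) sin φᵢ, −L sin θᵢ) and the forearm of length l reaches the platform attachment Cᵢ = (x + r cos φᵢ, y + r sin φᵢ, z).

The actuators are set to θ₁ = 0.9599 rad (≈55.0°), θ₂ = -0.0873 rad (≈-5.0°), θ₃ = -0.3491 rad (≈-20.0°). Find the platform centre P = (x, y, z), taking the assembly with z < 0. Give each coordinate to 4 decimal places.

arm 1 at φ=0.0°: (R−r)+L cos θ1 = 0.1660;  S1 = (0.1660, 0.0000, -0.1229)
φ2=120.0°: virtual centre (-0.1147, 0.1987, 0.0131), radius l
S3 = (0.2210·cos240.0°, 0.2210·sin240.0°, 0.0513) = (-0.1105, -0.1914, 0.0513)
|S₂|²−|S₁|² = 0.0101;  |S₃|²−|S₁|² = 0.0088
linear system: -0.5615x+0.3974y = 0.0101−0.2719z; -0.5530x+-0.3827y = 0.0088−0.3484z
det = 0.4347;  x = -0.0170+0.5579z,  y = 0.0016+0.1041z
sphere 1 gives Az²+Bz+C=0 with A=1.3221, B=0.0419, C=-0.1539;  B²−4AC=0.8157;  roots -0.3574, 0.3257;  negative root z = -0.3574
x = -0.2164, y = -0.0356

(-0.2164, -0.0356, -0.3574)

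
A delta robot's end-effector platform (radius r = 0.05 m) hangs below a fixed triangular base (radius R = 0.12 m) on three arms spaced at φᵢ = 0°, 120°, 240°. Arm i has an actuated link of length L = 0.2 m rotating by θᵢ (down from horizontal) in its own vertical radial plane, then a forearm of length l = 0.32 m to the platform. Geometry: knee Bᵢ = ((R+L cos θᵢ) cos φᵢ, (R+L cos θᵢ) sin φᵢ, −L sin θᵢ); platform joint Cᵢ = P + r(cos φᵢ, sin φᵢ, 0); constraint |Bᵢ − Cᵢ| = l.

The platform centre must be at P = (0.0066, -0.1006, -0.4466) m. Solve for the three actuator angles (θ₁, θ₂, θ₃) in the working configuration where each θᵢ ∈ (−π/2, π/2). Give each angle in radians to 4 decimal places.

θ₁ = 1.1345, θ₂ = 1.3962, θ₃ = 0.8725

rotate P by −φ1: (0.0066, -0.1006, -0.4466)
  A cos θ + B sin θ = C:  0.0634·cos θ + -0.4466·sin θ = -0.3780
  θ1 = atan2(B,A) + arccos(C/0.4511) = 1.1345
φ2=120.0° → target in arm frame (-0.0904, 0.0446)
  e−x'=0.1604;  (l²−L²−(e−x')²−y'²−z²)/2L = -0.4119
  γ=atan2(-0.4466,0.1604)=-1.2259;  ψ=arccos(-0.8681)=2.6221;  θ2=γ+ψ≈1.3962
rotate P by −φ3: (0.0838, 0.0560, -0.4466)
  e−x'=-0.0138;  (l²−L²−(e−x')²−y'²−z²)/2L = -0.3510
  θ3 = atan2(B,A) + arccos(C/0.4468) = 0.8725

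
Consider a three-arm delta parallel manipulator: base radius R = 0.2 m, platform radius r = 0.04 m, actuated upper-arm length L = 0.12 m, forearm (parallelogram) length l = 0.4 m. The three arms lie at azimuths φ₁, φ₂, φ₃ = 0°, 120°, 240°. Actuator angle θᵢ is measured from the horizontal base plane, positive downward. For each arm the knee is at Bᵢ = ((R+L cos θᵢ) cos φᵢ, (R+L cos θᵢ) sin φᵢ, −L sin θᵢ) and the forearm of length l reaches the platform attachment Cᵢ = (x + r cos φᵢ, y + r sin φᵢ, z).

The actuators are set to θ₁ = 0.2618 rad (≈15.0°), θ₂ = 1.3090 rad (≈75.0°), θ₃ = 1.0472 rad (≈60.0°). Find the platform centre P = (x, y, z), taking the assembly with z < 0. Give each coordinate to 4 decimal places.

(0.1130, -0.0309, -0.3951)

φ1=0.0°: virtual centre (0.2759, 0.0000, -0.0311), radius l
O2 = (0.1911·cos120.0°, 0.1911·sin120.0°, -0.1159) = (-0.0955, 0.1655, -0.1159)
arm 3 at φ=240.0°: ρ3 = 0.2200;  O3 = (-0.1100, -0.1905, -0.1039)
subtract pairs → two planes through P
linear system: -0.7429x+0.3309y = -0.0272−-0.1697z; -0.7718x+-0.3811y = -0.0179−-0.1457z
det = 0.5385;  x = 0.0302+-0.2096z,  y = -0.0142+0.0422z
quadratic in z: (1.0457)z²+(0.1639)z+(-0.0985)=0, √Δ=0.6624 → z ∈ {-0.3951, 0.2383}; z = -0.3951 (taking z<0)
x = 0.1130, y = -0.0309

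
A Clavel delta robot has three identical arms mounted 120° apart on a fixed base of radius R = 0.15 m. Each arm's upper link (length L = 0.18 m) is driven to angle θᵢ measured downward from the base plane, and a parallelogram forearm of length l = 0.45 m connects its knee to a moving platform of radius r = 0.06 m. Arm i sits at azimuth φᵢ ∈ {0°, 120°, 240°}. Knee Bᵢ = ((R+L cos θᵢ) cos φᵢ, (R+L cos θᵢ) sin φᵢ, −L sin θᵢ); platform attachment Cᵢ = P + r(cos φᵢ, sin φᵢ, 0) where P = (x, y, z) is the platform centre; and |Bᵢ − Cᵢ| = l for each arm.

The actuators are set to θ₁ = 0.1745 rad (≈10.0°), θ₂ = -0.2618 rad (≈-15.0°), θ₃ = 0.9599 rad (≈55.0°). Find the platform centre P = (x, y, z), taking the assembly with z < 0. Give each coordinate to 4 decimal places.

arm 1 at φ=0.0°: (R−r)+L cos θ1 = 0.2673;  centre 1 = (0.2673, 0.0000, -0.0313)
φ2=120.0°: virtual centre (-0.1319, 0.2285, 0.0466), radius l
centre 3 = (0.1932·cos240.0°, 0.1932·sin240.0°, -0.1474) = (-0.0966, -0.1674, -0.1474)
|centre ₂|²−|centre ₁|² = -0.0006;  |centre ₃|²−|centre ₁|² = -0.0133
[-0.7984 0.4570 0.1557]·P = -0.0006;  [-0.7278 -0.3347 -0.2324]·P = -0.0133
Cramer: x(z) = 0.0105-0.0902z;  y(z) = 0.0170-0.4982z
quadratic in z: (1.2563)z²+(0.0919)z+(-0.1353)=0, √Δ=0.8297 → z ∈ {-0.3668, 0.2936}; z = -0.3668 (taking z<0)
x = 0.0436, y = 0.1997

(0.0436, 0.1997, -0.3668)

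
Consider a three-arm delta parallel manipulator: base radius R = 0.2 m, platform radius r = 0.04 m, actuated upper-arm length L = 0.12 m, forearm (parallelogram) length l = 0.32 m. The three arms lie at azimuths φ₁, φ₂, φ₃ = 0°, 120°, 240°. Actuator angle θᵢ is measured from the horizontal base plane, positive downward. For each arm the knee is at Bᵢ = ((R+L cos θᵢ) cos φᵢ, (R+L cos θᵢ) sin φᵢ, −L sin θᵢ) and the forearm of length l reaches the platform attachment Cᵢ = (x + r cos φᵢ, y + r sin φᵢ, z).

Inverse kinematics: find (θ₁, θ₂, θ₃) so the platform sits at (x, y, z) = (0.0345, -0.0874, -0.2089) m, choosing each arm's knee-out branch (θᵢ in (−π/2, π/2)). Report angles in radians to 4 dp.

θ₁ = 0.1743, θ₂ = 1.1348, θ₃ = -0.0869

rotate P by −φ1: (0.0345, -0.0874, -0.2089)
  A=0.1255, B=-0.2089, C=(l²−L²−A²−y'²−z²)/(2L)=0.0874
  √(A²+B²)=0.2437;  θ1 = -1.0298+1.2041 ≈ 0.1743
arm 2 (φ=120.0°): x'=-0.0929, y'=0.0138
  e−x'=0.2529;  (l²−L²−(e−x')²−y'²−z²)/2L = -0.0825
  √(A²+B²)=0.3281;  θ2 = -0.6903+1.8251 ≈ 1.1348
rotate P by −φ3: (0.0584, 0.0736, -0.2089)
  e−x'=0.1016;  (l²−L²−(e−x')²−y'²−z²)/2L = 0.1193
  θ3 = atan2(B,A) + arccos(C/0.2323) = -0.0869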